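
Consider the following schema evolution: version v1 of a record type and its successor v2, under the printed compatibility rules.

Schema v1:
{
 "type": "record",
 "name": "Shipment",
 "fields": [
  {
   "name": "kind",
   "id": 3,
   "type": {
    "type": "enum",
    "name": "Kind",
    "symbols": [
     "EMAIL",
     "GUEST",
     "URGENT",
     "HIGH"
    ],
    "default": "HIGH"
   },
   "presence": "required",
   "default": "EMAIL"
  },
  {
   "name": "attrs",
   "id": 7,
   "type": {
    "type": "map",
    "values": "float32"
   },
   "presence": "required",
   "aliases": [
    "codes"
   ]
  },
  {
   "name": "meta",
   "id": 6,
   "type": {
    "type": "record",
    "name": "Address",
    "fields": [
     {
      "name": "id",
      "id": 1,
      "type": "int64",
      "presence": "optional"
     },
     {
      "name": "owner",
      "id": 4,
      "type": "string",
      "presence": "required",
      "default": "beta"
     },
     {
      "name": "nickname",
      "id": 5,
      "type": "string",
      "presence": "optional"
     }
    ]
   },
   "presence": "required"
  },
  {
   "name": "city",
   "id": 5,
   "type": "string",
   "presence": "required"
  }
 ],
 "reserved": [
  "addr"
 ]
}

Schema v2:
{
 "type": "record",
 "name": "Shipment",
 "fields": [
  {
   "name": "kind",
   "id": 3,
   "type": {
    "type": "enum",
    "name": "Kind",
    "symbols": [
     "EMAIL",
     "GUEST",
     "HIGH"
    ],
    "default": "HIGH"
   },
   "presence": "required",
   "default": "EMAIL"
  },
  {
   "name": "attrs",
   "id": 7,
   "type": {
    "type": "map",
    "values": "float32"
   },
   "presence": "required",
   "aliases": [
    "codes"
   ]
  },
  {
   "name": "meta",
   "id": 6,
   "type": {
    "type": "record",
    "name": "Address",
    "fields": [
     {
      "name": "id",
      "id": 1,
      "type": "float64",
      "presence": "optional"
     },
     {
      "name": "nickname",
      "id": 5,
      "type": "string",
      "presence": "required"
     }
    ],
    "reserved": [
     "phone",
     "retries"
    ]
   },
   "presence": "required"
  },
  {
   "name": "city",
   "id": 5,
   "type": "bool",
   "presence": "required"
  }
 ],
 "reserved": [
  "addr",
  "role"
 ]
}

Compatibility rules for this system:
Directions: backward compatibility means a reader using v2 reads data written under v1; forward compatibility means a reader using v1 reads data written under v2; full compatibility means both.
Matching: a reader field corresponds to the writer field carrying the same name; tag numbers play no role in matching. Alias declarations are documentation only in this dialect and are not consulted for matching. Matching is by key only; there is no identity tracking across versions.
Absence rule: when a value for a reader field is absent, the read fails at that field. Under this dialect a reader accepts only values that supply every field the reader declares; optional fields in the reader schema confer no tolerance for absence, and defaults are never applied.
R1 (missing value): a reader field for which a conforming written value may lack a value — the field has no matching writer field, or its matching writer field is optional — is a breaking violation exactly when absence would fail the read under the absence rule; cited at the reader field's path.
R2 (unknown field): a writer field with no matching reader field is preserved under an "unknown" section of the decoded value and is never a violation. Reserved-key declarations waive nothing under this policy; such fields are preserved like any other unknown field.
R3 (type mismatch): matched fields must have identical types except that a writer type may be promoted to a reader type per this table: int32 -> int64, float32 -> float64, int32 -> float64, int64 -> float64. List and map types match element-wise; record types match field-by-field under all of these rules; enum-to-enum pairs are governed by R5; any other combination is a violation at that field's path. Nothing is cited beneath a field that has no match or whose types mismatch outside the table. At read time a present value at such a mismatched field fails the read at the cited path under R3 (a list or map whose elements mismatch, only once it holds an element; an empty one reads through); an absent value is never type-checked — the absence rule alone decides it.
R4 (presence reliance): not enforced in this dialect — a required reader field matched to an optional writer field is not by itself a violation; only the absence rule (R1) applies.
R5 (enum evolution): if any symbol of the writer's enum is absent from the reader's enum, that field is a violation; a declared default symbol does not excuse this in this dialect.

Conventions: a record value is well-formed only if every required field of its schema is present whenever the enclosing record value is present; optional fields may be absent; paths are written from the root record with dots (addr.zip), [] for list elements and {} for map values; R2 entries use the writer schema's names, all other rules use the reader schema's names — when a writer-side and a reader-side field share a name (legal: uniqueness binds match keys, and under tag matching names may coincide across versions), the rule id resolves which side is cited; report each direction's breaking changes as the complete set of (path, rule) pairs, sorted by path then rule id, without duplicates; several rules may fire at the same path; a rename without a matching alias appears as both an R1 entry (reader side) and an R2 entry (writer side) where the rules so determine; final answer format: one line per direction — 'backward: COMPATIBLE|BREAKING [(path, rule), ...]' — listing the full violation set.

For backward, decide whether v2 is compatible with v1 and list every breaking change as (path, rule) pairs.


each type pair in Shipment: writer, then reader
backward analysis of Shipment with v2 as reader and v1 as writer:
  kind <- kind (Kind -> Kind, writer required)
  attrs <- attrs (map<string, float32> -> map<string, float32>, writer required)
  meta <- meta (Address -> Address, writer required)
  city <- city (string -> bool, writer required)
  meta.id <- meta.id (int64 -> float64, writer optional)
  meta.nickname <- meta.nickname (string -> string, writer optional)
  meta.owner (writer side), unknown to reader
  R3 fires at city
  R5 fires at kind
  R1 fires at meta.id
  R1 fires at meta.nickname
  backward on Shipment therefore BREAKING (4)
ruling out the remaining Shipment differences:
  field nickname in record Address: optional changed to required -> fires only in the forward direction of Shipment, which is not asked here
  removed field owner from record Address -> fires only in the forward direction of Shipment, which is not asked here
  field id in record Address: type int64 changed to float64 -> fires only in the forward direction of Shipment, which is not asked here

backward: BREAKING [(city, R3), (kind, R5), (meta.id, R1), (meta.nickname, R1)]


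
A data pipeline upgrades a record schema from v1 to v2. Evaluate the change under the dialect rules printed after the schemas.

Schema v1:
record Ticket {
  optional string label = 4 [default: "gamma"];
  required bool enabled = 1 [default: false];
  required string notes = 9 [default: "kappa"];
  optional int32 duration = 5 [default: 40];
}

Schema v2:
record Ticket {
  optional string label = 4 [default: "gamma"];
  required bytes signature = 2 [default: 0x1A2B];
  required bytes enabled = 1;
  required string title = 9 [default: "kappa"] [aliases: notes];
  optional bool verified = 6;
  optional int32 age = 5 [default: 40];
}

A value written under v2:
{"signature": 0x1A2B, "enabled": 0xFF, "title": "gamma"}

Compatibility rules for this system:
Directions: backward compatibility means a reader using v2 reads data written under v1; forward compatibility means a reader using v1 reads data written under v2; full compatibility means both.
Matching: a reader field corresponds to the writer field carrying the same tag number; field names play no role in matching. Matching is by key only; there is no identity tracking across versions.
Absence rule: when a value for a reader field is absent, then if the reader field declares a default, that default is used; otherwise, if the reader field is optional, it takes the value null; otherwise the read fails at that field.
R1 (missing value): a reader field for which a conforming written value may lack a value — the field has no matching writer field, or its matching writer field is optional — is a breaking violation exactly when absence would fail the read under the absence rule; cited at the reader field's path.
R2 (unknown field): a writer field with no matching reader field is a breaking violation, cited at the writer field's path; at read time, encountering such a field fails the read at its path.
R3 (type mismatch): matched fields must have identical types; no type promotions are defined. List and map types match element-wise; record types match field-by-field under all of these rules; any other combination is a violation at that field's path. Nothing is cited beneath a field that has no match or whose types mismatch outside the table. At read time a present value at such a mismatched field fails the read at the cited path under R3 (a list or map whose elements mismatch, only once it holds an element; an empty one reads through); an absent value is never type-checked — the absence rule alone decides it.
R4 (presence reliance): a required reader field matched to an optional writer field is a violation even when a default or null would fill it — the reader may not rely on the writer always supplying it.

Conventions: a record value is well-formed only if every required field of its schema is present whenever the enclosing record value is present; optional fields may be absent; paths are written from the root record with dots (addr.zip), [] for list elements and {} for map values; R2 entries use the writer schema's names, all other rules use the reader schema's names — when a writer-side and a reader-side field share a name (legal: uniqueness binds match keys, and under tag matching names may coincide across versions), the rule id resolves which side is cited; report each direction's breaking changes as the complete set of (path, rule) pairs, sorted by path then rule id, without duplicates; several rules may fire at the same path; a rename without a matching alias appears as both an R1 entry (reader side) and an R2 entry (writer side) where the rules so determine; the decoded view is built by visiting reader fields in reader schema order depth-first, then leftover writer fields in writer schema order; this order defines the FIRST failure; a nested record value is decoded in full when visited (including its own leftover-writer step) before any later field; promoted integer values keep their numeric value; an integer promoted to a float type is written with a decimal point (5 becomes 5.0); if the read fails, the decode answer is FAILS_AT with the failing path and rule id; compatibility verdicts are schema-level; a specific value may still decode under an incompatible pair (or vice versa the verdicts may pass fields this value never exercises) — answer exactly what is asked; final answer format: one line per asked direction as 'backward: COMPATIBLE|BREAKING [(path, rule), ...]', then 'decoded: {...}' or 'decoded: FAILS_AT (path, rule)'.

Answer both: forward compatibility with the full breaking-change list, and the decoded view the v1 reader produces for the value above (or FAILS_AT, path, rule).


the writer's type comes first in each Ticket pair
forward pass over Ticket, reader schema v1, writer schema v2:
  label <- label (string -> string, writer optional)
  enabled <- enabled (bytes -> bool, writer required)
  notes <- title (string -> string, writer required)
  duration <- age (int32 -> int32, writer optional)
  signature (writer side), unknown to reader
  verified (writer side), unknown to reader
  R3 fires at enabled
  R2 fires at signature
  R2 fires at verified
  => forward: BREAKING (3)
migrating the Ticket value to v1:
  label := "gamma" (no value, default fills)
  read fails at enabled under R3
  => FAILS_AT (enabled, R3)
checking off the Ticket differences that do not matter here:
  renamed field duration to age in record Ticket -> no rule fires on it in Ticket's dialect; the asked verdict holds
  renamed field notes to title in record Ticket (alias notes declared on the renamed field) -> no rule fires on it in Ticket's dialect; the asked verdict holds

forward: BREAKING [(enabled, R3), (signature, R2), (verified, R2)]; decoded: FAILS_AT (enabled, R3)


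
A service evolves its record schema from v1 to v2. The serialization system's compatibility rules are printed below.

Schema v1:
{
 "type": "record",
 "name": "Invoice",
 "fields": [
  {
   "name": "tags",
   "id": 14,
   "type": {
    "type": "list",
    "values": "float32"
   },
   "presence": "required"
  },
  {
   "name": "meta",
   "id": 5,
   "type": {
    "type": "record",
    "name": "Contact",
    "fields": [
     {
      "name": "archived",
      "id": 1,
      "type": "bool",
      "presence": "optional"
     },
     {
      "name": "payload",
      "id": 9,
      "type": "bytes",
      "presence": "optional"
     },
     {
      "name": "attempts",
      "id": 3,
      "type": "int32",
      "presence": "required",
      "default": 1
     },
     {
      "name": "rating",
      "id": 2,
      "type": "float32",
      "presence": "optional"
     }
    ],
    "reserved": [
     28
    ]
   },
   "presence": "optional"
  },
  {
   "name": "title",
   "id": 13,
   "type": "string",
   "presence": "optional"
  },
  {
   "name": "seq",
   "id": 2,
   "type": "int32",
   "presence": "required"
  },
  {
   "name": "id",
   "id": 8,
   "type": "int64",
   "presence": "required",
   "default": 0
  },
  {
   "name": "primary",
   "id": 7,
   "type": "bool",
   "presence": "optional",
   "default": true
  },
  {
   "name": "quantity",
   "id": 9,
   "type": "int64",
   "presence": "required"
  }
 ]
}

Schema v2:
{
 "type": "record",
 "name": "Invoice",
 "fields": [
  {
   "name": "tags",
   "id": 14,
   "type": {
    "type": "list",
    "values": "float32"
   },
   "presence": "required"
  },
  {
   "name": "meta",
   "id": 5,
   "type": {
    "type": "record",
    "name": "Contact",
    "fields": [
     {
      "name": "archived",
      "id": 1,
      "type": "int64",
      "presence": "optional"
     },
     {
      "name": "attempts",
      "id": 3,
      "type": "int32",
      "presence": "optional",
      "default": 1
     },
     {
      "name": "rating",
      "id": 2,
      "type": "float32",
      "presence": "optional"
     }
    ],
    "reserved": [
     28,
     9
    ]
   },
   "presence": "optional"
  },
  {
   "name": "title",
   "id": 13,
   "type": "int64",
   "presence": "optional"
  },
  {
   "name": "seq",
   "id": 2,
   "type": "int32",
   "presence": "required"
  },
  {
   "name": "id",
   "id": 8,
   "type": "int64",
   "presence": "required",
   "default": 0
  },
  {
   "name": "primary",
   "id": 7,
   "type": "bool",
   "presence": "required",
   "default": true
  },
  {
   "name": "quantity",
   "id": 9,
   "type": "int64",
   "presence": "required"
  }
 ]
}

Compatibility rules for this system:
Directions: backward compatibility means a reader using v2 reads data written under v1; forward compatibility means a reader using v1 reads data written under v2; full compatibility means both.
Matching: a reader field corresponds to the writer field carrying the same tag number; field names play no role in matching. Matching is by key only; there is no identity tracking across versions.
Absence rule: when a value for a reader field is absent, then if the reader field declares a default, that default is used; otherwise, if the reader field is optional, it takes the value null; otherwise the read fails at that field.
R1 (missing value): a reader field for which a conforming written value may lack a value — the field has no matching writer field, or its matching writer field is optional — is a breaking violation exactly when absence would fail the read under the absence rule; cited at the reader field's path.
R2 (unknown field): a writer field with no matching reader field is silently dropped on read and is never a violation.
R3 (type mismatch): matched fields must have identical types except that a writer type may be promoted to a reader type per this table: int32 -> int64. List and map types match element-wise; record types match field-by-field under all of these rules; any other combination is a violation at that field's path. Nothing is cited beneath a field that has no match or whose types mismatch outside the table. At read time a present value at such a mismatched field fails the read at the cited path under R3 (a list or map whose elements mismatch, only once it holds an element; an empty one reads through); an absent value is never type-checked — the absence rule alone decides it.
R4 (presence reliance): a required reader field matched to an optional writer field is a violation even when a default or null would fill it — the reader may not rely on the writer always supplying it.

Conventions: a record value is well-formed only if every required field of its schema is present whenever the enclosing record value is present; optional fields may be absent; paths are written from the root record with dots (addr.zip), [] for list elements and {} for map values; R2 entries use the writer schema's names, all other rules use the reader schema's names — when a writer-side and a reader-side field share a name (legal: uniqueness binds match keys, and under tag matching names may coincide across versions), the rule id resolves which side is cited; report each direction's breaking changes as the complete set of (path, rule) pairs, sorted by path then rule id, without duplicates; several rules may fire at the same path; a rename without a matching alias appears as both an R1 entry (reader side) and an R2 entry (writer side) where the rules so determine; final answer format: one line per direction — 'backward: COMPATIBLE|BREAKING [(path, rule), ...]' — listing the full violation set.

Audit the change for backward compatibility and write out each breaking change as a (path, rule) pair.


arrows below run writer -> reader for Invoice
backward on Invoice — v2 reading data written by v1:
  writer required, list<float32> -> list<float32>: reader tags maps from writer tags
  writer optional, Contact -> Contact: reader meta maps from writer meta
  writer optional, string -> int64: reader title maps from writer title
  writer required, int32 -> int32: reader seq maps from writer seq
  writer required, int64 -> int64: reader id maps from writer id
  writer optional, bool -> bool: reader primary maps from writer primary
  writer required, int64 -> int64: reader quantity maps from writer quantity
  writer optional, bool -> int64: reader meta.archived maps from writer meta.archived
  writer required, int32 -> int32: reader meta.attempts maps from writer meta.attempts
  writer optional, float32 -> float32: reader meta.rating maps from writer meta.rating
  writer field meta.payload has no reader counterpart
  R3 fires at meta.archived
  R4 fires at primary
  R3 fires at title
  => backward verdict for Invoice: BREAKING, 3 violation(s)
ruling out the remaining Invoice differences:
  field attempts in record Contact: required changed to optional -> matters only for Invoice's forward compatibility — outside the asked direction
  removed field payload from record Contact (its key 9 joins the reserved list) -> inert for the asked Invoice verdict: nothing fires

backward: BREAKING [(meta.archived, R3), (primary, R4), (title, R3)]


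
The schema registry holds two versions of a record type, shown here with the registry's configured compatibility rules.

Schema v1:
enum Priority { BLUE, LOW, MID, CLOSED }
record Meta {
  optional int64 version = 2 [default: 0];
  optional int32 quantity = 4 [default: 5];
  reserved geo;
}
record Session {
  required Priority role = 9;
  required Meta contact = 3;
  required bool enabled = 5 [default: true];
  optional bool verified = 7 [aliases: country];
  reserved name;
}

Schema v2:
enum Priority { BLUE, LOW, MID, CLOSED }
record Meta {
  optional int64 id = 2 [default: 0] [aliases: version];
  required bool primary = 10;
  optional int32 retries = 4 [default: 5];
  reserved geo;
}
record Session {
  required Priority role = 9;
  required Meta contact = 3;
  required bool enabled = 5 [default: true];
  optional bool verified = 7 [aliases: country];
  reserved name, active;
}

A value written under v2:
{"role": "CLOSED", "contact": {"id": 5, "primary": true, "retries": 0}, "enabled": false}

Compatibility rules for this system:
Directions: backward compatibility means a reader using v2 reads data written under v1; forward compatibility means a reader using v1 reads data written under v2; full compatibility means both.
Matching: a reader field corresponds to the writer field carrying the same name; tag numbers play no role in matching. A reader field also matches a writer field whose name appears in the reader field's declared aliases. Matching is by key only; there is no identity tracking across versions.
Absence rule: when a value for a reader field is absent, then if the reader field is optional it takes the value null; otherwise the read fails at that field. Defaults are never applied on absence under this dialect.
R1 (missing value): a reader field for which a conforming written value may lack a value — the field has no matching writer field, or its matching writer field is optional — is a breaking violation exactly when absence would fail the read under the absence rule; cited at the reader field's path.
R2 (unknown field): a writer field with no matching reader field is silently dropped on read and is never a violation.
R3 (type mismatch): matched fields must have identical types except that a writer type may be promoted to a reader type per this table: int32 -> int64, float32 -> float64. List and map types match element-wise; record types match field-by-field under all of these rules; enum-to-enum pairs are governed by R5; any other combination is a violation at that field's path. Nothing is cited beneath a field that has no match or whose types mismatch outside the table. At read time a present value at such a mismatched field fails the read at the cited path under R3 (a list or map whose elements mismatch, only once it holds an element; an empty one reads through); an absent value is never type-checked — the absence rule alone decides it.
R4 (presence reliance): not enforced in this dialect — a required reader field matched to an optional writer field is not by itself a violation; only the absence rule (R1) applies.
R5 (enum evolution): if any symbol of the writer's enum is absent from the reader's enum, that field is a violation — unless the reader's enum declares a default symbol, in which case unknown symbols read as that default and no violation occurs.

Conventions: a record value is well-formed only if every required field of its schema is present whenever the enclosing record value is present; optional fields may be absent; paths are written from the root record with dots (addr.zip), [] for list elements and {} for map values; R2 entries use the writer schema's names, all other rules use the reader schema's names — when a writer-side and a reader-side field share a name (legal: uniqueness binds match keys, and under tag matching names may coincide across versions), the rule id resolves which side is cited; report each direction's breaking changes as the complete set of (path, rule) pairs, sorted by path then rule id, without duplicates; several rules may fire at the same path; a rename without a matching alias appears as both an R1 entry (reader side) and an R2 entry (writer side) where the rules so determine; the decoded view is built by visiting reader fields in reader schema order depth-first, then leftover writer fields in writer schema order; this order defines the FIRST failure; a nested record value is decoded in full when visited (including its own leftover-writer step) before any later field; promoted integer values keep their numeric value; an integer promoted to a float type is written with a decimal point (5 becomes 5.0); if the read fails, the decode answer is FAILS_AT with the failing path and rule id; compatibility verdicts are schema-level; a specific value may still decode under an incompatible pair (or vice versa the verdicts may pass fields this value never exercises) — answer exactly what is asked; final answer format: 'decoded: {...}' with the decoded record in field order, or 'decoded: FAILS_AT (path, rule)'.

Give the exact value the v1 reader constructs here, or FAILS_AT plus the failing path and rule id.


decoded: {"role": "CLOSED", "contact": {"version": null, "quantity": null}, "enabled": false, "verified": null}

arrows below run writer -> reader for Session
decode (reader v1):
  role := "CLOSED"
  contact.version := null (missing; optional => null)
  contact.quantity := null (missing; optional => null)
  writer contact.id: no reader field; dropped
  writer contact.primary: no reader field; dropped
  writer contact.retries: no reader field; dropped
  enabled := false
  verified := null (missing; optional => null)
  => decoded: {"role": "CLOSED", "contact": {"version": null, "quantity": null}, "enabled": false, "verified": null}
diffs on Session not affecting the asked answer:
  added field primary to record Meta: required bool, tag 10 (in v2 it sits immediately before retries) -> a verdict-level change on Session — the shown value reads the same


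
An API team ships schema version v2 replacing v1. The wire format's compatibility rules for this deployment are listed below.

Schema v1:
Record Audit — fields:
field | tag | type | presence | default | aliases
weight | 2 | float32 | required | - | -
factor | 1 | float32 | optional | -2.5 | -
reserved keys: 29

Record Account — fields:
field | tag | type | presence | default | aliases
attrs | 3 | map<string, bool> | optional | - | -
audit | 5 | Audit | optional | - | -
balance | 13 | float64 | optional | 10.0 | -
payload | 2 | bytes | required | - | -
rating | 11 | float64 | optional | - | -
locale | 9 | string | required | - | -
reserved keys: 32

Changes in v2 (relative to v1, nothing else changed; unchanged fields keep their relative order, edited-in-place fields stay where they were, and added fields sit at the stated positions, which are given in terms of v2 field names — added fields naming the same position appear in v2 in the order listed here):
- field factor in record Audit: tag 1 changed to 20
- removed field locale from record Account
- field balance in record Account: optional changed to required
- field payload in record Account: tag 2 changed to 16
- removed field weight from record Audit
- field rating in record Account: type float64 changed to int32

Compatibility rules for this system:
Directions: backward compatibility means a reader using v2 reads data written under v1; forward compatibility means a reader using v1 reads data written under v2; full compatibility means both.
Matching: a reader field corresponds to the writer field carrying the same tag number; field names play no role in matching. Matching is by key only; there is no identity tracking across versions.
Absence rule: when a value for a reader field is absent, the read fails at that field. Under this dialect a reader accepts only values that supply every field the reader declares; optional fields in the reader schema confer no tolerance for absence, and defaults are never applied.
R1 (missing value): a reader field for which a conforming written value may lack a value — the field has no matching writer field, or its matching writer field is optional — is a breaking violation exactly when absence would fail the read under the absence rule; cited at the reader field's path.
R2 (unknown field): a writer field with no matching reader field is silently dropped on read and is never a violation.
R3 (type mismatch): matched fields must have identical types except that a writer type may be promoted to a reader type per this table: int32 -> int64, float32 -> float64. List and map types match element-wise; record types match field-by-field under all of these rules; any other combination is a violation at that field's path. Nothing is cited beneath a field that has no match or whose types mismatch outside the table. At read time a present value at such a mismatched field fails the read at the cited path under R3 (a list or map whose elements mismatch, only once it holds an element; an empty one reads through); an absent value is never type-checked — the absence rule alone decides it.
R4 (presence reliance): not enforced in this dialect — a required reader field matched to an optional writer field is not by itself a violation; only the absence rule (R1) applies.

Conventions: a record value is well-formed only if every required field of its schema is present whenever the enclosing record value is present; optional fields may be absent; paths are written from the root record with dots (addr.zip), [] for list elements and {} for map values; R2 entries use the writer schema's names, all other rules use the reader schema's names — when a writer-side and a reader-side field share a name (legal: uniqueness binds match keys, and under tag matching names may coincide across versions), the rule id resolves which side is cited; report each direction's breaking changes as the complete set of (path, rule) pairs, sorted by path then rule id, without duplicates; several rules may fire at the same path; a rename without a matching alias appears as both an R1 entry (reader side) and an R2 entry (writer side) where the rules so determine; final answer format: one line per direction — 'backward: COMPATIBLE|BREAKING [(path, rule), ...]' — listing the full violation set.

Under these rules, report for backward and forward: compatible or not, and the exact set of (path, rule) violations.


backward: BREAKING [(attrs, R1), (audit, R1), (audit.factor, R1), (balance, R1), (payload, R1), (rating, R1), (rating, R3)]; forward: BREAKING [(attrs, R1), (audit, R1), (audit.factor, R1), (audit.weight, R1), (locale, R1), (payload, R1), (rating, R1), (rating, R3)]

the writer's type comes first in each Account pair
backward on Account — v2 reading data written by v1:
  map<string, bool> -> map<string, bool>, writer optional: attrs aligns to attrs
  Audit -> Audit, writer optional: audit aligns to audit
  float64 -> float64, writer optional: balance aligns to balance
  payload: no writer match
  float64 -> int32, writer optional: rating aligns to rating
  writer payload: unknown to reader
  writer locale: unknown to reader
  audit.factor: no writer match
  writer audit.weight: unknown to reader
  writer audit.factor: unknown to reader
  R1 fires at attrs
  R1 fires at audit
  R1 fires at audit.factor
  R1 fires at balance
  R1 fires at payload
  R1 fires at rating
  R3 fires at rating
  => backward: BREAKING (7)
forward on Account — v1 reading data written by v2:
  map<string, bool> -> map<string, bool>, writer optional: attrs aligns to attrs
  Audit -> Audit, writer optional: audit aligns to audit
  float64 -> float64, writer required: balance aligns to balance
  payload: no writer match
  int32 -> float64, writer optional: rating aligns to rating
  locale: no writer match
  writer payload: unknown to reader
  audit.weight: no writer match
  audit.factor: no writer match
  writer audit.factor: unknown to reader
  R1 fires at attrs
  R1 fires at audit
  R1 fires at audit.factor
  R1 fires at audit.weight
  R1 fires at locale
  R1 fires at payload
  R1 fires at rating
  R3 fires at rating
  => forward: BREAKING (8)


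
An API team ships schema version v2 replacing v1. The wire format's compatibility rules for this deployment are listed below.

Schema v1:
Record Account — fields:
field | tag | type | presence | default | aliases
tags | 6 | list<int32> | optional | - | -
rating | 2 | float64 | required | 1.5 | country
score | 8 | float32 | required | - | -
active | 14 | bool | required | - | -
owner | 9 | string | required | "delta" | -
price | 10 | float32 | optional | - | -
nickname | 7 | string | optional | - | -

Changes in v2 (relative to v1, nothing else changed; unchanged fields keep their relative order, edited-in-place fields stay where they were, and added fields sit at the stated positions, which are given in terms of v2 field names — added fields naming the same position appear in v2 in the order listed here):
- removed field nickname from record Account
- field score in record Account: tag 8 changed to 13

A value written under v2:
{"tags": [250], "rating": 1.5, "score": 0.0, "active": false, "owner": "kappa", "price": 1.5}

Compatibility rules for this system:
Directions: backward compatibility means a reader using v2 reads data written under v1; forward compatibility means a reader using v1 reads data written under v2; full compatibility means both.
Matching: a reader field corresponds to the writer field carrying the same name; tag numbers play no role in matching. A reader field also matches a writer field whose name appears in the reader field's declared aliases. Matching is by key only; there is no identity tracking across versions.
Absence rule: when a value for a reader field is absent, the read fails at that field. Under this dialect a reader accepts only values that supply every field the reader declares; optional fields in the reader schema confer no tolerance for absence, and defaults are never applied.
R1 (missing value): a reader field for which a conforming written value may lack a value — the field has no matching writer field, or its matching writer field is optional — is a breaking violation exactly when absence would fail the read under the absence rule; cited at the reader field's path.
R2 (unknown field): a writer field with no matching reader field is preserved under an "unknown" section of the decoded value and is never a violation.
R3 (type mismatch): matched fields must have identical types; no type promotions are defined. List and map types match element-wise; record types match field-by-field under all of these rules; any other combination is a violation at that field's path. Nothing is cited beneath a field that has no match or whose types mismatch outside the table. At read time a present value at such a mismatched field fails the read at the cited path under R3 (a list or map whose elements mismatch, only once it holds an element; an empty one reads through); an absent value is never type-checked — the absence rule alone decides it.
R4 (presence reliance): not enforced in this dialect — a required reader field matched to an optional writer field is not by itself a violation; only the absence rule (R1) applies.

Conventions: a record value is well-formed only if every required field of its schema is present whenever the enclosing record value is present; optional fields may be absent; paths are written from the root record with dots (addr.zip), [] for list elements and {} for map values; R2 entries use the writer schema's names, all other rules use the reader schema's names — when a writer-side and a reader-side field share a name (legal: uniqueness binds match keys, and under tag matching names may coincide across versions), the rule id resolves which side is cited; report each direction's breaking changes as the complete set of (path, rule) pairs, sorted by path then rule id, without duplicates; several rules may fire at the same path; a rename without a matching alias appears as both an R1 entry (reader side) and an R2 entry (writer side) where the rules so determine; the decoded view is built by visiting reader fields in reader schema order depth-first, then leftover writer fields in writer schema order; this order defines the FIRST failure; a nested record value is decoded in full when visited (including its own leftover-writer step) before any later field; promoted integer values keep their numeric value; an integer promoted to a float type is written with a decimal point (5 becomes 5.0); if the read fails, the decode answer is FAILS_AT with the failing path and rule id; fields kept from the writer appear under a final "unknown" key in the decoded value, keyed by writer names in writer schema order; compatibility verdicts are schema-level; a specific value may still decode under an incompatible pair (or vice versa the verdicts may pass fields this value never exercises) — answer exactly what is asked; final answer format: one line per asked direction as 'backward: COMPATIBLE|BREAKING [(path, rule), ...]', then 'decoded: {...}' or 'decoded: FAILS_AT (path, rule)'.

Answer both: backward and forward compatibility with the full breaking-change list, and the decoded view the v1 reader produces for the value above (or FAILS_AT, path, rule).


backward: BREAKING [(price, R1), (tags, R1)]; forward: BREAKING [(nickname, R1), (price, R1), (tags, R1)]; decoded: FAILS_AT (nickname, R1)

in Account below, arrows point writer -> reader
checking backward for Account: reader v2 against writer v1:
  tags: list<int32> -> list<int32>, writer optional; from tags
  rating: float64 -> float64, writer required; from rating
  score: float32 -> float32, writer required; from score
  active: bool -> bool, writer required; from active
  owner: string -> string, writer required; from owner
  price: float32 -> float32, writer optional; from price
  nickname (writer side), unknown to reader
  breaking: (price, R1)
  breaking: (tags, R1)
  backward on Account therefore BREAKING (2)
checking forward for Account: reader v1 against writer v2:
  tags: list<int32> -> list<int32>, writer optional; from tags
  rating: float64 -> float64, writer required; from rating
  score: float32 -> float32, writer required; from score
  active: bool -> bool, writer required; from active
  owner: string -> string, writer required; from owner
  price: float32 -> float32, writer optional; from price
  nickname: no writer-side match
  breaking: (nickname, R1)
  breaking: (price, R1)
  breaking: (tags, R1)
  forward on Account therefore BREAKING (3)
decode walk for Account under reader schema v1:
  tags := [250]
  rating := 1.5
  score := 0.0
  active := false
  owner := "kappa"
  price := 1.5
  read fails at nickname under R1 (no fill)
  => FAILS_AT (nickname, R1)


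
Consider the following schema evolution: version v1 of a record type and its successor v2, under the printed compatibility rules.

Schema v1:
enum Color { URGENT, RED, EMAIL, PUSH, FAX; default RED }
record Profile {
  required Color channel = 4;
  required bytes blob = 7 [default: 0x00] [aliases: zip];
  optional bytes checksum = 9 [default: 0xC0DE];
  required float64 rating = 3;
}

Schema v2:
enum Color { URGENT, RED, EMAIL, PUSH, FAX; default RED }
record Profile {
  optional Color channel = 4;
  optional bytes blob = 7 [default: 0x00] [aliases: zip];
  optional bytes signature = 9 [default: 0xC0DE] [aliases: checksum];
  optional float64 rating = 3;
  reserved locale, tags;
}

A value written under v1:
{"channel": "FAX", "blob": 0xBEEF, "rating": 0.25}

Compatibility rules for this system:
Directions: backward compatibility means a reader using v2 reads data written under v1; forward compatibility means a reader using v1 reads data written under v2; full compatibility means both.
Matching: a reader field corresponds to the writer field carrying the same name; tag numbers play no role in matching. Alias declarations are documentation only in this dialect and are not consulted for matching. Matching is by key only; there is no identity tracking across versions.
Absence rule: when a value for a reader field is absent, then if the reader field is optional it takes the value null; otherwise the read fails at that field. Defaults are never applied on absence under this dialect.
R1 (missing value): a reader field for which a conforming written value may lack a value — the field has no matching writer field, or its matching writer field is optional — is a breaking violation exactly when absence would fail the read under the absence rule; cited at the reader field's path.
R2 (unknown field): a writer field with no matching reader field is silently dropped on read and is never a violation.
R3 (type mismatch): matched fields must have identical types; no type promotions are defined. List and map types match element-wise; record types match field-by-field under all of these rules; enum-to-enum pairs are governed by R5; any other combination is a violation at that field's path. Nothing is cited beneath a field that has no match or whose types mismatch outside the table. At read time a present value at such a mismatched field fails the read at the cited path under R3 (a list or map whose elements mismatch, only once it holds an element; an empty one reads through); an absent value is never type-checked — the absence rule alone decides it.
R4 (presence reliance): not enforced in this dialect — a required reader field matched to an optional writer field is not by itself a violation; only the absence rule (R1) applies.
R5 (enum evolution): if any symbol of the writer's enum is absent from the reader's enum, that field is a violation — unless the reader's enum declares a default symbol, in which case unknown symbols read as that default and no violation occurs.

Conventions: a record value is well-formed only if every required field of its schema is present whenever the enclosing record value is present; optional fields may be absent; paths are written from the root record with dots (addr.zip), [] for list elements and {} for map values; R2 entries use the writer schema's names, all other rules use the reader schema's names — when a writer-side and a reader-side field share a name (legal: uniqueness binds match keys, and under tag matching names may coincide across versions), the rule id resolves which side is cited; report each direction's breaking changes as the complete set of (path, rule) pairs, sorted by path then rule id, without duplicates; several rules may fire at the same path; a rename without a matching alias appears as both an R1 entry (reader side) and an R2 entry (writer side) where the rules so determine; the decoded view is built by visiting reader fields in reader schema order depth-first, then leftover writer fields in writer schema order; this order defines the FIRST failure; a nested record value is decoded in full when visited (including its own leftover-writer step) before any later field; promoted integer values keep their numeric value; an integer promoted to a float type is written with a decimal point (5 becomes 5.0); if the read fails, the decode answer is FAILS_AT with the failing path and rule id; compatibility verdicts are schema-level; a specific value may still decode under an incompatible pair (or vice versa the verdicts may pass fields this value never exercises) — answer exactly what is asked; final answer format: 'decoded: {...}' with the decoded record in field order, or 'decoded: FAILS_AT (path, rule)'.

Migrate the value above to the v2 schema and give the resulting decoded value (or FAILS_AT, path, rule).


decoded: {"channel": "FAX", "blob": 0xBEEF, "signature": null, "rating": 0.25}

in Profile below, arrows point writer -> reader
decoding the Profile value with the v2 reader:
  channel := "FAX"
  blob := 0xBEEF
  signature := null (absent, optional -> null)
  rating := 0.25
  => decoded: {"channel": "FAX", "blob": 0xBEEF, "signature": null, "rating": 0.25}
diffs on Profile not affecting the asked answer:
  field rating in record Profile: required changed to optional -> matters for Profile compatibility verdicts, not for this value's decode
  field blob in record Profile: required changed to optional -> matters for Profile compatibility verdicts, not for this value's decode
  field channel in record Profile: required changed to optional -> matters for Profile compatibility verdicts, not for this value's decode
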